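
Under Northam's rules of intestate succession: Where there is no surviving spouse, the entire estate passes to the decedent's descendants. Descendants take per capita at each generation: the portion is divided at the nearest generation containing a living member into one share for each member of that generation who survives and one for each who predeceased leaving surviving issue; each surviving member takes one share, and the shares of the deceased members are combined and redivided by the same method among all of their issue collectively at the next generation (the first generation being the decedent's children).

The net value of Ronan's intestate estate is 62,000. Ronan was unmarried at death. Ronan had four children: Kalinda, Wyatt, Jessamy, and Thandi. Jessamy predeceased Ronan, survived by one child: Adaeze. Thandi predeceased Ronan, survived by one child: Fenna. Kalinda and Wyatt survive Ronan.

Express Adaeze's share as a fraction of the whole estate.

Adaeze receives 1/4 of the estate.

The entire 62,000 passes to the descendants.
That amount (62,000) is divided at the children's generation into 4 shares of 15,500. Kalinda and Wyatt each take 15,500. The 2 shares of the deceased (Jessamy and Thandi) are combined into a pool of 31,000.
That pool (31,000) is divided at the grandchildren's generation equally among Adaeze and Fenna: 15,500 each.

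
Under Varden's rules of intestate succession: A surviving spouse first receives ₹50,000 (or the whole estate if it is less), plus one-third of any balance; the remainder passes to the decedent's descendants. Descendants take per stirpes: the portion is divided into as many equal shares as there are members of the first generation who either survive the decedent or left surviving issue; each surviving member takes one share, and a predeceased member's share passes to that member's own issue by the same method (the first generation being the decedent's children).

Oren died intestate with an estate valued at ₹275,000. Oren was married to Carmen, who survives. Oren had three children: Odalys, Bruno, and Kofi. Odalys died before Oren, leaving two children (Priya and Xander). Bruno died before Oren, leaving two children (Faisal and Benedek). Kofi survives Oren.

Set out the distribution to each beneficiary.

Carmen: ₹125,000; Priya: ₹25,000; Xander: ₹25,000; Faisal: ₹25,000; Benedek: ₹25,000; Kofi: ₹50,000

Carmen first takes ₹50,000, leaving a balance of ₹225,000. Carmen then takes one-third of the balance (₹75,000), for a total of ₹125,000. The remaining ₹150,000 passes to the descendants.
The descendants' portion (₹150,000) is divided into 3 shares of ₹50,000: Kofi takes ₹50,000; Odalys's ₹50,000 share passes to Odalys's issue; Bruno's ₹50,000 share passes to Bruno's issue.
Odalys's share (₹50,000) is divided into 2 shares of ₹25,000: Priya and Xander each take ₹25,000.
Bruno's share (₹50,000) is divided into 2 shares of ₹25,000: Faisal and Benedek each take ₹25,000.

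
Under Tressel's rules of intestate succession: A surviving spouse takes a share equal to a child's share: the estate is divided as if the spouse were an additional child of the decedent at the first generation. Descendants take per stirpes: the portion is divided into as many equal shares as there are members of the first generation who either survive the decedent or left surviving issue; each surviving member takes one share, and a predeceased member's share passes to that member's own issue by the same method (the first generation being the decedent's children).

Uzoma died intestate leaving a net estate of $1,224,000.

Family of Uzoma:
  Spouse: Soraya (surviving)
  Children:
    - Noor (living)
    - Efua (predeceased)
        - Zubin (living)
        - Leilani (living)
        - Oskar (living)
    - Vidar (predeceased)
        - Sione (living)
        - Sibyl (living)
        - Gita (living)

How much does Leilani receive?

The spouse counts as an additional share at the children's level, so there are 4 primary shares of $306,000. Soraya takes one such share ($306,000).
The children's combined portion ($918,000) is divided into 3 shares of $306,000: Noor takes $306,000; Efua's $306,000 share passes to Efua's issue; Vidar's $306,000 share passes to Vidar's issue.
Efua's share ($306,000) is divided into 3 shares of $102,000: Zubin, Leilani, and Oskar each take $102,000.
Vidar's share ($306,000) is divided into 3 shares of $102,000: Sione, Sibyl, and Gita each take $102,000.

Leilani receives $102,000.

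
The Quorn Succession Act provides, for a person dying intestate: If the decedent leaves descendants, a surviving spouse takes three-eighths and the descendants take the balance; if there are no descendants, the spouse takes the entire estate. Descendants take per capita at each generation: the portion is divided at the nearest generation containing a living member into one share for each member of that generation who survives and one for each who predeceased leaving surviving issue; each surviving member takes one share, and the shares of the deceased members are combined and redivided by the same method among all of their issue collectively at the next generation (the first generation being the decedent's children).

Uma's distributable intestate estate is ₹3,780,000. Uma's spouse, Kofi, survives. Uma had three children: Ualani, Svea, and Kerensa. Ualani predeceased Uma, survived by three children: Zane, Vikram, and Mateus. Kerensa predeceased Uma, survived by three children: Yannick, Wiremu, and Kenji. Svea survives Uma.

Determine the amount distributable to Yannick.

Kofi takes three-eighths of ₹3,780,000 = ₹1,417,500. The remaining ₹2,362,500 passes to the descendants.
The descendants' portion (₹2,362,500) is divided at the children's generation into 3 shares of ₹787,500. Svea takes ₹787,500. The 2 shares of the deceased (Ualani and Kerensa) are combined into a pool of ₹1,575,000.
That pool (₹1,575,000) is divided at the grandchildren's generation equally among Zane, Vikram, Mateus, Yannick, Wiremu, and Kenji: ₹262,500 each.

Yannick receives ₹262,500.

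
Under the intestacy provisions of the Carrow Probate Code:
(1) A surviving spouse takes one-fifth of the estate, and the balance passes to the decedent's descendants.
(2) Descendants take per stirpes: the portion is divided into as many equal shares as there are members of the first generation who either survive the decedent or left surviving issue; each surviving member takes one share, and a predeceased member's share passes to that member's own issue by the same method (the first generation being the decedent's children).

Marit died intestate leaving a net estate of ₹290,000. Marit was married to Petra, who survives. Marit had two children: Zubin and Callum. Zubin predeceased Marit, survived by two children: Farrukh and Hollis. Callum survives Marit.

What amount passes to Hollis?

Petra takes one-fifth of ₹290,000 = ₹58,000. The remaining ₹232,000 passes to the descendants.
The descendants' portion (₹232,000) is divided into 2 shares of ₹116,000: Callum takes ₹116,000; Zubin's ₹116,000 share passes to Zubin's issue.
Zubin's share (₹116,000) is divided into 2 shares of ₹58,000: Farrukh and Hollis each take ₹58,000.

Hollis receives ₹58,000.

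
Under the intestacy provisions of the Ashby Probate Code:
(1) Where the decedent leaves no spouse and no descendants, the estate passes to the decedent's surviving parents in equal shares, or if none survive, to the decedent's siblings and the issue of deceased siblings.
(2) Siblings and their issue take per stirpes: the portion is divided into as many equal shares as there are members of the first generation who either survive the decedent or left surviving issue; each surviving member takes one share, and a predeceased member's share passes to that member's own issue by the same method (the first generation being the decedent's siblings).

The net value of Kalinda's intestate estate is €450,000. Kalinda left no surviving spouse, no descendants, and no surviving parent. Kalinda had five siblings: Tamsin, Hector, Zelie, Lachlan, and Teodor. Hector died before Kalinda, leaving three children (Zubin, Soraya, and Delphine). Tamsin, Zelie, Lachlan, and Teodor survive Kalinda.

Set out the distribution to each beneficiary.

Tamsin: €90,000; Zubin: €30,000; Soraya: €30,000; Delphine: €30,000; Zelie: €90,000; Lachlan: €90,000; Teodor: €90,000

The entire €450,000 passes to the siblings and their issue.
That amount (€450,000) is divided into 5 shares of €90,000: Tamsin, Zelie, Lachlan, and Teodor each take €90,000; Hector's €90,000 share passes to Hector's issue.
Hector's share (€90,000) is divided into 3 shares of €30,000: Zubin, Soraya, and Delphine each take €30,000.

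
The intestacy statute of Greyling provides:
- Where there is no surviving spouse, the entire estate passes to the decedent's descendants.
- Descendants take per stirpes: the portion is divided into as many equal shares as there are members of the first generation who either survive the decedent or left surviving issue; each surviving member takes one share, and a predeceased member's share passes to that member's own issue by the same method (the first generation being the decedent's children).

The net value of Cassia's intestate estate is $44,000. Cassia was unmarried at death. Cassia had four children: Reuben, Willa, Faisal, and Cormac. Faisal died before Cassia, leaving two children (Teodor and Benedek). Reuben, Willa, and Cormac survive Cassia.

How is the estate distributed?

Reuben: $11,000; Willa: $11,000; Teodor: $5,500; Benedek: $5,500; Cormac: $11,000

The entire $44,000 passes to the descendants.
That amount ($44,000) is divided into 4 shares of $11,000: Reuben, Willa, and Cormac each take $11,000; Faisal's $11,000 share passes to Faisal's issue.
Faisal's share ($11,000) is divided into 2 shares of $5,500: Teodor and Benedek each take $5,500.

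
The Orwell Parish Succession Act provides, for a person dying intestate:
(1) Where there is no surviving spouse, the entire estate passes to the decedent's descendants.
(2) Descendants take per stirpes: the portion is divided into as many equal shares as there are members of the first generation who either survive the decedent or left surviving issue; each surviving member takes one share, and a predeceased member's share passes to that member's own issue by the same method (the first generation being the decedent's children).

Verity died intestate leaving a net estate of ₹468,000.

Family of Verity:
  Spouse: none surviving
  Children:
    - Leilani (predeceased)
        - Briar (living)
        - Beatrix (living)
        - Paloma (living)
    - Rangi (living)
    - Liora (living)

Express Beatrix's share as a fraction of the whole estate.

Beatrix receives 1/9 of the estate.

The entire ₹468,000 passes to the descendants.
That amount (₹468,000) is divided into 3 shares of ₹156,000: Rangi and Liora each take ₹156,000; Leilani's ₹156,000 share passes to Leilani's issue.
Leilani's share (₹156,000) is divided into 3 shares of ₹52,000: Briar, Beatrix, and Paloma each take ₹52,000.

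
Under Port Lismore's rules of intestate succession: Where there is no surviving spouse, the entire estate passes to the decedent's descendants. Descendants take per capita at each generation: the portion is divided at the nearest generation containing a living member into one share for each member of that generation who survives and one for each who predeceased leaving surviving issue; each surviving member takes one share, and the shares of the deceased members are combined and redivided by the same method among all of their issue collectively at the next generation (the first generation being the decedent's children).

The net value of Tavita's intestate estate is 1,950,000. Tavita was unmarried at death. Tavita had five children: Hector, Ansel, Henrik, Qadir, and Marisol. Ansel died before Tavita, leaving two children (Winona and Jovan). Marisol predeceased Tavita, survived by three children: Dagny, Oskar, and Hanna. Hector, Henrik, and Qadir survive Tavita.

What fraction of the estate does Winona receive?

Winona receives 2/25 of the estate.

The entire 1,950,000 passes to the descendants.
That amount (1,950,000) is divided at the children's generation into 5 shares of 390,000. Hector, Henrik, and Qadir each take 390,000. The 2 shares of the deceased (Ansel and Marisol) are combined into a pool of 780,000.
That pool (780,000) is divided at the grandchildren's generation equally among Winona, Jovan, Dagny, Oskar, and Hanna: 156,000 each.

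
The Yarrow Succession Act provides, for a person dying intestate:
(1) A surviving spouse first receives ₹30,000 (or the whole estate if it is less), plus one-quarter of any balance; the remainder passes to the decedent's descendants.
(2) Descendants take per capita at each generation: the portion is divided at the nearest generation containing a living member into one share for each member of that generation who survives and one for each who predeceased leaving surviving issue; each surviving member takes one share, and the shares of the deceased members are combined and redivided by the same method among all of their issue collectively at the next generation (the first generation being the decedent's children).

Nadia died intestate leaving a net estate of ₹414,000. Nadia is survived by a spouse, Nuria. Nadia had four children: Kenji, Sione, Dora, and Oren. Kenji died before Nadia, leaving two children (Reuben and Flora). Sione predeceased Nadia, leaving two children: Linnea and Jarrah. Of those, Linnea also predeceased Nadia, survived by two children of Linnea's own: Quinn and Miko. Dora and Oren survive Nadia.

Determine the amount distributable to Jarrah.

Jarrah receives ₹36,000.

Nuria first takes ₹30,000, leaving a balance of ₹384,000. Nuria then takes one-quarter of the balance (₹96,000), for a total of ₹126,000. The remaining ₹288,000 passes to the descendants.
The descendants' portion (₹288,000) is divided at the children's generation into 4 shares of ₹72,000. Dora and Oren each take ₹72,000. The 2 shares of the deceased (Kenji and Sione) are combined into a pool of ₹144,000.
That pool (₹144,000) is divided at the grandchildren's generation into 4 shares of ₹36,000. Reuben, Flora, and Jarrah each take ₹36,000. The remaining share for the deceased Linnea (₹36,000) is carried to the next generation.
That pool (₹36,000) is divided at the great-grandchildren's generation equally among Quinn and Miko: ₹18,000 each.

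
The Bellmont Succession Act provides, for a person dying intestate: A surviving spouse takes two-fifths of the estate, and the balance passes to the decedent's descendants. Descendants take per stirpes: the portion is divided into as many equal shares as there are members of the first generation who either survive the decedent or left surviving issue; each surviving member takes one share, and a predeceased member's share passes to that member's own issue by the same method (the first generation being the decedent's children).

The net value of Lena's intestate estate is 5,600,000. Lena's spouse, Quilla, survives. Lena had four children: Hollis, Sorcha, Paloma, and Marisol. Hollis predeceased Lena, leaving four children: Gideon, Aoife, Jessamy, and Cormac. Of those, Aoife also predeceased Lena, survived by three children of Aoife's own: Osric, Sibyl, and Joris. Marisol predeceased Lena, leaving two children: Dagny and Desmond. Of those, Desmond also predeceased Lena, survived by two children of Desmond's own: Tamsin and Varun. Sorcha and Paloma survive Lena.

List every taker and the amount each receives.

Quilla: 2,240,000; Gideon: 210,000; Osric: 70,000; Sibyl: 70,000; Joris: 70,000; Jessamy: 210,000; Cormac: 210,000; Sorcha: 840,000; Paloma: 840,000; Dagny: 420,000; Tamsin: 210,000; Varun: 210,000

Quilla takes two-fifths of 5,600,000 = 2,240,000. The remaining 3,360,000 passes to the descendants.
The descendants' portion (3,360,000) is divided into 4 shares of 840,000: Sorcha and Paloma each take 840,000; Hollis's 840,000 share passes to Hollis's issue; Marisol's 840,000 share passes to Marisol's issue.
Hollis's share (840,000) is divided into 4 shares of 210,000: Gideon, Jessamy, and Cormac each take 210,000; Aoife's 210,000 share passes to Aoife's issue.
Aoife's share (210,000) is divided into 3 shares of 70,000: Osric, Sibyl, and Joris each take 70,000.
Marisol's share (840,000) is divided into 2 shares of 420,000: Dagny takes 420,000; Desmond's 420,000 share passes to Desmond's issue.
Desmond's share (420,000) is divided into 2 shares of 210,000: Tamsin and Varun each take 210,000.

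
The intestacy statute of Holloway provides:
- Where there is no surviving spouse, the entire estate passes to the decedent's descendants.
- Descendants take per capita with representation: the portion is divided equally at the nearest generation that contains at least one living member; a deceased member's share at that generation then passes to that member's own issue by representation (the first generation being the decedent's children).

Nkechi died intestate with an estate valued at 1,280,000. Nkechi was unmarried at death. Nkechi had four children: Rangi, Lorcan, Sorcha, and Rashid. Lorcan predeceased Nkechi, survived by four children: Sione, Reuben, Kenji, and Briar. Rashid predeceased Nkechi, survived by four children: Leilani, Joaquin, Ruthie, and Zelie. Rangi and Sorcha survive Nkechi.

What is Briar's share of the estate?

Briar receives 80,000.

The entire 1,280,000 passes to the descendants.
That amount (1,280,000) is divided into 4 shares of 320,000: Rangi and Sorcha each take 320,000; Lorcan's 320,000 share passes to Lorcan's issue; Rashid's 320,000 share passes to Rashid's issue.
Lorcan's share (320,000) is divided into 4 shares of 80,000: Sione, Reuben, Kenji, and Briar each take 80,000.
Rashid's share (320,000) is divided into 4 shares of 80,000: Leilani, Joaquin, Ruthie, and Zelie each take 80,000.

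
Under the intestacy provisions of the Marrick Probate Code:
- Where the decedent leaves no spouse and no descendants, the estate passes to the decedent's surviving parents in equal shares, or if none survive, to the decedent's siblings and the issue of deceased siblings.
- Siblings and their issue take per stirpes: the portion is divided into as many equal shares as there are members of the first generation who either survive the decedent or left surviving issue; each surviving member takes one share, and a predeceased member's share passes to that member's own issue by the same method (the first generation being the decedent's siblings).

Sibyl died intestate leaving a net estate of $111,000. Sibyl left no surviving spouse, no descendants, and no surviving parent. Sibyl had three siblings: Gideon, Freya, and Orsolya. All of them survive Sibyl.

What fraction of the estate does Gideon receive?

The entire $111,000 passes to the siblings and their issue.
That amount ($111,000) is divided into 3 shares of $37,000: Gideon, Freya, and Orsolya each take $37,000.

Gideon receives 1/3 of the estate.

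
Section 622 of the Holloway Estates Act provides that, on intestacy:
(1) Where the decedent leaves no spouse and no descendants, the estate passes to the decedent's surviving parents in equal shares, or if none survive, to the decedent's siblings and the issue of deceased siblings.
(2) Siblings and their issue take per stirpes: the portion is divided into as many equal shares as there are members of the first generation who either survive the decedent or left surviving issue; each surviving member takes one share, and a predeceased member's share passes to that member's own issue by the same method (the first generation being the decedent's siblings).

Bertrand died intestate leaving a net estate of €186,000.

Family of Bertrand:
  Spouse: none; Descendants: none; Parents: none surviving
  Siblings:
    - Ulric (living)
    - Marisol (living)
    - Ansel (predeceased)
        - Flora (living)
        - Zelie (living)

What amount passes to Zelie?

The entire €186,000 passes to the siblings and their issue.
That amount (€186,000) is divided into 3 shares of €62,000: Ulric and Marisol each take €62,000; Ansel's €62,000 share passes to Ansel's issue.
Ansel's share (€62,000) is divided into 2 shares of €31,000: Flora and Zelie each take €31,000.

Zelie receives €31,000.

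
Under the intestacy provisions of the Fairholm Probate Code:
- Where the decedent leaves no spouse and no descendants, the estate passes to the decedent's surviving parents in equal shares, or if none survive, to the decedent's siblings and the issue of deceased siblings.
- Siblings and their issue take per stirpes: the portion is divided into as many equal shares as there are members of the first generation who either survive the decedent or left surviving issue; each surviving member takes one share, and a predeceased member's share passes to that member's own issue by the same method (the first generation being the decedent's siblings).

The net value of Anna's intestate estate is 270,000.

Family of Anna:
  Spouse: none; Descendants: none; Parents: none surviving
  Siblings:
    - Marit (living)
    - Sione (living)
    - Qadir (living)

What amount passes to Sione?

The entire 270,000 passes to the siblings and their issue.
That amount (270,000) is divided into 3 shares of 90,000: Marit, Sione, and Qadir each take 90,000.

Sione receives 90,000.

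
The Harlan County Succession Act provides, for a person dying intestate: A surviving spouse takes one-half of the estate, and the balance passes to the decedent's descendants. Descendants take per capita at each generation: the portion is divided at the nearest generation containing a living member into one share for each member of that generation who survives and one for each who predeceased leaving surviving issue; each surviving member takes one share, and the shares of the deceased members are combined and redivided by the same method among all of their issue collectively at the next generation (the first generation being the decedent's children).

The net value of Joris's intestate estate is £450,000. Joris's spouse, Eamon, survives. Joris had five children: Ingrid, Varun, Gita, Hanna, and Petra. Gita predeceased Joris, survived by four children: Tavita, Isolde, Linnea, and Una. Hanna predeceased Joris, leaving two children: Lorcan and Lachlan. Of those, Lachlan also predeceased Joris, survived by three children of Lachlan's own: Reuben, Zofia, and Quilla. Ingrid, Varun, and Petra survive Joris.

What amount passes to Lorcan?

Eamon takes one-half of £450,000 = £225,000. The remaining £225,000 passes to the descendants.
The descendants' portion (£225,000) is divided at the children's generation into 5 shares of £45,000. Ingrid, Varun, and Petra each take £45,000. The 2 shares of the deceased (Gita and Hanna) are combined into a pool of £90,000.
That pool (£90,000) is divided at the grandchildren's generation into 6 shares of £15,000. Tavita, Isolde, Linnea, Una, and Lorcan each take £15,000. The remaining share for the deceased Lachlan (£15,000) is carried to the next generation.
That pool (£15,000) is divided at the great-grandchildren's generation equally among Reuben, Zofia, and Quilla: £5,000 each.

Lorcan receives £15,000.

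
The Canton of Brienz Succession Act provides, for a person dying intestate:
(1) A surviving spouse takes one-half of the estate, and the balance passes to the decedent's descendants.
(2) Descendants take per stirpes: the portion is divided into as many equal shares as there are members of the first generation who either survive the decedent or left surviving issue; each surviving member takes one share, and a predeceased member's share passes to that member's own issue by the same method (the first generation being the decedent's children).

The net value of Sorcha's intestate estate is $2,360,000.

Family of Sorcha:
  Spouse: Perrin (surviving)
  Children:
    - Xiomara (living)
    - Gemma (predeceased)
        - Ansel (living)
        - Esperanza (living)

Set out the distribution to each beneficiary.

Perrin takes one-half of $2,360,000 = $1,180,000. The remaining $1,180,000 passes to the descendants.
The descendants' portion ($1,180,000) is divided into 2 shares of $590,000: Xiomara takes $590,000; Gemma's $590,000 share passes to Gemma's issue.
Gemma's share ($590,000) is divided into 2 shares of $295,000: Ansel and Esperanza each take $295,000.

Perrin: $1,180,000; Xiomara: $590,000; Ansel: $295,000; Esperanza: $295,000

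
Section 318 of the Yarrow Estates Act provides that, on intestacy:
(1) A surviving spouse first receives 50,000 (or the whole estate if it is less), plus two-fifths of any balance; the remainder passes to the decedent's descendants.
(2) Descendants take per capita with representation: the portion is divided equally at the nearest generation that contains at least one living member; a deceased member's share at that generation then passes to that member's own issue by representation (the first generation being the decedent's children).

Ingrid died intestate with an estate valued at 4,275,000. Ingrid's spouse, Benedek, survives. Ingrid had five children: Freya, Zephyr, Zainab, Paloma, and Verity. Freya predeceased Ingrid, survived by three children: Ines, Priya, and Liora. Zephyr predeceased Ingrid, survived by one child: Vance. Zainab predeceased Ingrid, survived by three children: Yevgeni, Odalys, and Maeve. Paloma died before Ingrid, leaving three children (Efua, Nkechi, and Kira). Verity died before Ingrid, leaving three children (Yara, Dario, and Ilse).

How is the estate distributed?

Benedek first takes 50,000, leaving a balance of 4,225,000. Benedek then takes two-fifths of the balance (1,690,000), for a total of 1,740,000. The remaining 2,535,000 passes to the descendants.
No child survives, so the initial division is made at the grandchildren's generation.
The descendants' portion (2,535,000) is divided into 13 shares of 195,000: Ines, Priya, Liora, Vance, Yevgeni, Odalys, Maeve, Efua, Nkechi, Kira, Yara, Dario, and Ilse each take 195,000.

Benedek: 1,740,000; Ines: 195,000; Priya: 195,000; Liora: 195,000; Vance: 195,000; Yevgeni: 195,000; Odalys: 195,000; Maeve: 195,000; Efua: 195,000; Nkechi: 195,000; Kira: 195,000; Yara: 195,000; Dario: 195,000; Ilse: 195,000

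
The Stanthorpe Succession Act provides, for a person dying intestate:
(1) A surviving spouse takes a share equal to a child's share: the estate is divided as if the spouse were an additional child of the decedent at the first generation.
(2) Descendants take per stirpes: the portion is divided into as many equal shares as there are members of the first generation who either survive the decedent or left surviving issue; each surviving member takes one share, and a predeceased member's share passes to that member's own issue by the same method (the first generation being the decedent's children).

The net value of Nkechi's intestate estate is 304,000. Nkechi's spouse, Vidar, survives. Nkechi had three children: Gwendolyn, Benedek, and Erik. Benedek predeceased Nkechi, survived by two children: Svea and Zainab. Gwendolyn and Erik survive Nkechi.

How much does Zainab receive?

Zainab receives 38,000.

The spouse counts as an additional share at the children's level, so there are 4 primary shares of 76,000. Vidar takes one such share (76,000).
The children's combined portion (228,000) is divided into 3 shares of 76,000: Gwendolyn and Erik each take 76,000; Benedek's 76,000 share passes to Benedek's issue.
Benedek's share (76,000) is divided into 2 shares of 38,000: Svea and Zainab each take 38,000.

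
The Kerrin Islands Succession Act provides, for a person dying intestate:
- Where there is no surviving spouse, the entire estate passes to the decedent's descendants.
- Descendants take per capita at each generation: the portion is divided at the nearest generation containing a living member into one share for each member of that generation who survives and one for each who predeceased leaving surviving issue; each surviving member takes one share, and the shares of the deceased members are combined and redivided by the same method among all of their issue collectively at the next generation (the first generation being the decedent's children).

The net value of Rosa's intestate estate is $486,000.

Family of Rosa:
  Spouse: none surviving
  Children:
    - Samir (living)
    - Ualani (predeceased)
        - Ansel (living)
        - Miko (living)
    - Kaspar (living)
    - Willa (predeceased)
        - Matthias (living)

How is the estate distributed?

Samir: $121,500; Ansel: $81,000; Miko: $81,000; Kaspar: $121,500; Matthias: $81,000

The entire $486,000 passes to the descendants.
That amount ($486,000) is divided at the children's generation into 4 shares of $121,500. Samir and Kaspar each take $121,500. The 2 shares of the deceased (Ualani and Willa) are combined into a pool of $243,000.
That pool ($243,000) is divided at the grandchildren's generation equally among Ansel, Miko, and Matthias: $81,000 each.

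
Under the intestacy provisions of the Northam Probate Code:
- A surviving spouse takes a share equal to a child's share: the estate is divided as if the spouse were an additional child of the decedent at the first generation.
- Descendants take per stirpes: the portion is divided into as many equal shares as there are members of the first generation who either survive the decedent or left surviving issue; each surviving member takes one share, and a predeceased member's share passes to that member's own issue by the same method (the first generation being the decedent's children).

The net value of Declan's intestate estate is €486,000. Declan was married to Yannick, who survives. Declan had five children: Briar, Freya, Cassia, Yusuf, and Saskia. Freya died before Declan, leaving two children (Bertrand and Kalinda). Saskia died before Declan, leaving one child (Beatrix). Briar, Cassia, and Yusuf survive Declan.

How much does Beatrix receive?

The spouse counts as an additional share at the children's level, so there are 6 primary shares of €81,000. Yannick takes one such share (€81,000).
The children's combined portion (€405,000) is divided into 5 shares of €81,000: Briar, Cassia, and Yusuf each take €81,000; Freya's €81,000 share passes to Freya's issue; Saskia's €81,000 share passes to Saskia's issue.
Freya's share (€81,000) is divided into 2 shares of €40,500: Bertrand and Kalinda each take €40,500.
Saskia's share (€81,000) passes entirely to Beatrix.

Beatrix receives €81,000.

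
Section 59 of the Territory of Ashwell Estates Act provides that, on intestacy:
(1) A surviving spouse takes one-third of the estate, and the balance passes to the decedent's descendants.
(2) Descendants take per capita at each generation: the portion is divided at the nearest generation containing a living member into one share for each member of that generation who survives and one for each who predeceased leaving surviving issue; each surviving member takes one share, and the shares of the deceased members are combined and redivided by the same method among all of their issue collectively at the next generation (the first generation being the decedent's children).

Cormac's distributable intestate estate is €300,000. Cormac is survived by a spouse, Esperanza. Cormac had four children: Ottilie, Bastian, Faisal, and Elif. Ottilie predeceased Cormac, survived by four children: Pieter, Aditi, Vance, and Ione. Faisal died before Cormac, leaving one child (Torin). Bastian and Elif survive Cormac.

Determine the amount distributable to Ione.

Esperanza takes one-third of €300,000 = €100,000. The remaining €200,000 passes to the descendants.
The descendants' portion (€200,000) is divided at the children's generation into 4 shares of €50,000. Bastian and Elif each take €50,000. The 2 shares of the deceased (Ottilie and Faisal) are combined into a pool of €100,000.
That pool (€100,000) is divided at the grandchildren's generation equally among Pieter, Aditi, Vance, Ione, and Torin: €20,000 each.

Ione receives €20,000.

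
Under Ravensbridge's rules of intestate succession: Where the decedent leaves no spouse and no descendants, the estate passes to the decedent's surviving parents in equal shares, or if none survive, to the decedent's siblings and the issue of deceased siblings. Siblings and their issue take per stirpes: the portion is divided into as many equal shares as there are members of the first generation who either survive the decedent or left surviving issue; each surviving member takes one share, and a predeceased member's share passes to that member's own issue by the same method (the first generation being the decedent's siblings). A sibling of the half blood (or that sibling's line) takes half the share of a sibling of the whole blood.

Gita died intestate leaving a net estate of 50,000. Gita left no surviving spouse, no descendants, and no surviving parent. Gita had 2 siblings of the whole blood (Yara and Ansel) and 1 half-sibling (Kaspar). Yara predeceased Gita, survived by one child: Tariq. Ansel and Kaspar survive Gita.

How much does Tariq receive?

The entire 50,000 passes to the siblings and their issue.
Counting each half-blood sibling's line as half a unit, there are 5/2 units in 50,000, so one unit is 20,000. Whole-blood lines (Yara and Ansel) take 20,000 each; half-blood lines (Kaspar) take 10,000 each.
Yara's share (20,000) passes entirely to Tariq.

Tariq receives 20,000.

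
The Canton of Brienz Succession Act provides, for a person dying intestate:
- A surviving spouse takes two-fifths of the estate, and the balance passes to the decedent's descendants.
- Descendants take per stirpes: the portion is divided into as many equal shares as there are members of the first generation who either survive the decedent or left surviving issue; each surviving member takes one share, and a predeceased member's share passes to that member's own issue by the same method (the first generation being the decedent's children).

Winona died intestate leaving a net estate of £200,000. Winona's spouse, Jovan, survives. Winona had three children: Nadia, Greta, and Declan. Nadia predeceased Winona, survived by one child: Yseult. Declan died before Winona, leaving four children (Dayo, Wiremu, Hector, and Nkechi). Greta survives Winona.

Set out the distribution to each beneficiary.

Jovan: £80,000; Yseult: £40,000; Greta: £40,000; Dayo: £10,000; Wiremu: £10,000; Hector: £10,000; Nkechi: £10,000

Jovan takes two-fifths of £200,000 = £80,000. The remaining £120,000 passes to the descendants.
The descendants' portion (£120,000) is divided into 3 shares of £40,000: Greta takes £40,000; Nadia's £40,000 share passes to Nadia's issue; Declan's £40,000 share passes to Declan's issue.
Nadia's share (£40,000) passes entirely to Yseult.
Declan's share (£40,000) is divided into 4 shares of £10,000: Dayo, Wiremu, Hector, and Nkechi each take £10,000.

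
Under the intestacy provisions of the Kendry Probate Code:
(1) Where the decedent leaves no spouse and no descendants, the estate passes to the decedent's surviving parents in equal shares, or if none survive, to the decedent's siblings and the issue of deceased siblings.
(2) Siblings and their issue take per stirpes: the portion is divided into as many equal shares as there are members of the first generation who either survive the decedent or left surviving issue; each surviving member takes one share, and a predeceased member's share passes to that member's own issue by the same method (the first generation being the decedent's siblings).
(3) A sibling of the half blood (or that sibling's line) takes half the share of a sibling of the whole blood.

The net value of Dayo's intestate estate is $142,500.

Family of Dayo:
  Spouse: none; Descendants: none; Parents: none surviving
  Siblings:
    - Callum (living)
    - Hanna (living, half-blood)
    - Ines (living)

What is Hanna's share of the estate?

The entire $142,500 passes to the siblings and their issue.
Counting each half-blood sibling's line as half a unit, there are 5/2 units in $142,500, so one unit is $57,000. Whole-blood lines (Callum and Ines) take $57,000 each; half-blood lines (Hanna) take $28,500 each.

Hanna receives $28,500.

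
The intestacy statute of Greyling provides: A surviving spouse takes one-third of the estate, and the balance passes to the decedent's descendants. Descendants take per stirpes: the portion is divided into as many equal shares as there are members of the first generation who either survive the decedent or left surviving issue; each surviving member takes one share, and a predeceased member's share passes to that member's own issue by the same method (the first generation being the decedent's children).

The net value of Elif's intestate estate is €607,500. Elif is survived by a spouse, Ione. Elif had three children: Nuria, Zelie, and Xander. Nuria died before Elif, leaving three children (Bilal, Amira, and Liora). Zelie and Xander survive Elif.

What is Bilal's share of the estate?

Ione takes one-third of €607,500 = €202,500. The remaining €405,000 passes to the descendants.
The descendants' portion (€405,000) is divided into 3 shares of €135,000: Zelie and Xander each take €135,000; Nuria's €135,000 share passes to Nuria's issue.
Nuria's share (€135,000) is divided into 3 shares of €45,000: Bilal, Amira, and Liora each take €45,000.

Bilal receives €45,000.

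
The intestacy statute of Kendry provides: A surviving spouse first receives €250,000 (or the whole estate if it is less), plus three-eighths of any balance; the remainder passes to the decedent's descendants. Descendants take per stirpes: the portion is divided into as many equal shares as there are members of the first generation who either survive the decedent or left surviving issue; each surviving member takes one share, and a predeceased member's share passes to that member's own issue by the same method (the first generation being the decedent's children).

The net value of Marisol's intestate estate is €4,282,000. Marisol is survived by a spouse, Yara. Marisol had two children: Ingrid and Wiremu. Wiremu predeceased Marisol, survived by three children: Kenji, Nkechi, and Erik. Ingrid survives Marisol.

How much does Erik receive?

Yara first takes €250,000, leaving a balance of €4,032,000. Yara then takes three-eighths of the balance (€1,512,000), for a total of €1,762,000. The remaining €2,520,000 passes to the descendants.
The descendants' portion (€2,520,000) is divided into 2 shares of €1,260,000: Ingrid takes €1,260,000; Wiremu's €1,260,000 share passes to Wiremu's issue.
Wiremu's share (€1,260,000) is divided into 3 shares of €420,000: Kenji, Nkechi, and Erik each take €420,000.

Erik receives €420,000.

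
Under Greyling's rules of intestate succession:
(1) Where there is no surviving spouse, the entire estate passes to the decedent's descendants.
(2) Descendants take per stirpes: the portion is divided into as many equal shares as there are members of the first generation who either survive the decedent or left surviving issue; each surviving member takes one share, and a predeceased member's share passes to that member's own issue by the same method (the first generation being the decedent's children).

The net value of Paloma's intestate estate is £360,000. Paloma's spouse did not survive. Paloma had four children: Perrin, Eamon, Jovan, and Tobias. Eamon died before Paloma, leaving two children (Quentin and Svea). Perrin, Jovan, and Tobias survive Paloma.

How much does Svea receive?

The entire £360,000 passes to the descendants.
That amount (£360,000) is divided into 4 shares of £90,000: Perrin, Jovan, and Tobias each take £90,000; Eamon's £90,000 share passes to Eamon's issue.
Eamon's share (£90,000) is divided into 2 shares of £45,000: Quentin and Svea each take £45,000.

Svea receives £45,000.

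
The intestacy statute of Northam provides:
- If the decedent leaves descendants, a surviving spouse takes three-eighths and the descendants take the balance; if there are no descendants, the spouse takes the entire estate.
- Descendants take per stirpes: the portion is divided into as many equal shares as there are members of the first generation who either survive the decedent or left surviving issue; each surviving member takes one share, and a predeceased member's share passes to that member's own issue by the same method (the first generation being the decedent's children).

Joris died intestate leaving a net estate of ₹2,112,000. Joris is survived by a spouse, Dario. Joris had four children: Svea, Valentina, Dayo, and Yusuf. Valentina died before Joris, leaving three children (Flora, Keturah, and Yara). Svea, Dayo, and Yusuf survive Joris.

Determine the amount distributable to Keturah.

Dario takes three-eighths of ₹2,112,000 = ₹792,000. The remaining ₹1,320,000 passes to the descendants.
The descendants' portion (₹1,320,000) is divided into 4 shares of ₹330,000: Svea, Dayo, and Yusuf each take ₹330,000; Valentina's ₹330,000 share passes to Valentina's issue.
Valentina's share (₹330,000) is divided into 3 shares of ₹110,000: Flora, Keturah, and Yara each take ₹110,000.

Keturah receives ₹110,000.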